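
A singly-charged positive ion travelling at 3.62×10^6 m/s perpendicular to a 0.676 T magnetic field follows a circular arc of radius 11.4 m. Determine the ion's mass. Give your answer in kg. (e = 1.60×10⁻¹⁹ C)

qvB = mv²/r ⇒ m = qBr/v.
m = (1×1.60×10^-19)(0.676)(11.4) / (3.62×10^6) = 3.41×10^-25 kg.

m ≈ 3.41×10^-25 kg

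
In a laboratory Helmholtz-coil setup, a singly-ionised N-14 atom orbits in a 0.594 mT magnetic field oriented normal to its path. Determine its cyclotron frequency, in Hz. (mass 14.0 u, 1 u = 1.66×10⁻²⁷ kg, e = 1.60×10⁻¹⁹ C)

f ≈ 651 Hz

f = qB/(2πm) = (1×1.60×10^-19)(5.94×10^-4) / [2π(2.32×10^-26)] = 651 Hz.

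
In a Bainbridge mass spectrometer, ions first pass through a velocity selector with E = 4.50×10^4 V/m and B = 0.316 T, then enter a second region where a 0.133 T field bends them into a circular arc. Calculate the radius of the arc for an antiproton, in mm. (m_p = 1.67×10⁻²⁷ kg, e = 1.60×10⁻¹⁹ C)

r ≈ 11.2 mm

The selector passes v = E/B = 4.50×10^4/0.316 = 1.42×10^5 m/s.
In the deflection region, r = mv/(qB₂) = (1.67×10^-27)(1.42×10^5) / [(1×1.60×10^-19)(0.133)] = 0.0112 m.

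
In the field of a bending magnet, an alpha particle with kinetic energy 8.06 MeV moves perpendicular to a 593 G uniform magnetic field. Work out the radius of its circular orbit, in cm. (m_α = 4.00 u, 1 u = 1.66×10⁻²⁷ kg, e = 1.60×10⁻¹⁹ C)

r ≈ 690 cm

Convert the energy: K = 8.06 MeV = 1.29×10^-12 J.
v = √(2K/m) = √(2·1.29×10^-12/6.64×10^-27) = 1.97×10^7 m/s.
r = mv/(qB) = (6.64×10^-27)(1.97×10^7) / [(2×1.60×10^-19)(0.0593)] = 6.90 m.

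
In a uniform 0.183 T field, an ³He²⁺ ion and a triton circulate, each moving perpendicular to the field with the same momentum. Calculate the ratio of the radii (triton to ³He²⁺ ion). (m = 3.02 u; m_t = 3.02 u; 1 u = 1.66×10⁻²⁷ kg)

r = p/(qB) ⇒ at equal p, r ∝ 1/q.
r_{triton}/r_{³He²⁺ ion} = 2.00.

ratio ≈ 2.00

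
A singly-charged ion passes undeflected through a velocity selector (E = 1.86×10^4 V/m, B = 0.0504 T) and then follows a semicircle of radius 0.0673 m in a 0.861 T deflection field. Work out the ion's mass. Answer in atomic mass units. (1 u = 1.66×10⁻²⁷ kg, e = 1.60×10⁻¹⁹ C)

m ≈ 15.1 u

v = E/B₁ = 3.69×10^5 m/s.
From r = mv/(qB₂), m = qB₂r/v = (1×1.60×10^-19)(0.861)(0.0673) / (3.69×10^5) = 2.51×10^-26 kg.
In atomic mass units: m = 2.51×10^-26 / 1.66×10^-27 = 15.1 u.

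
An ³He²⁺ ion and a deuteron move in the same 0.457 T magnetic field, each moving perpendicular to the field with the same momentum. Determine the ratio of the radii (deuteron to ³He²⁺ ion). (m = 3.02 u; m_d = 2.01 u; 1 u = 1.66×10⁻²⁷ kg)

r = p/(qB) ⇒ at equal p, r ∝ 1/q.
r_{deuteron}/r_{³He²⁺ ion} = 2.00.

ratio ≈ 2.00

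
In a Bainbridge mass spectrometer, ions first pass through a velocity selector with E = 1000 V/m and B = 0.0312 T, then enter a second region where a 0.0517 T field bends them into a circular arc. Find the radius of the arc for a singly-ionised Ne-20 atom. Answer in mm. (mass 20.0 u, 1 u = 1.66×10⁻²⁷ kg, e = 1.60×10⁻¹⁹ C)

The selector passes v = E/B = 1000/0.0312 = 3.21×10^4 m/s.
In the deflection region, r = mv/(qB₂) = (3.32×10^-26)(3.21×10^4) / [(1×1.60×10^-19)(0.0517)] = 0.129 m.

r ≈ 129 mm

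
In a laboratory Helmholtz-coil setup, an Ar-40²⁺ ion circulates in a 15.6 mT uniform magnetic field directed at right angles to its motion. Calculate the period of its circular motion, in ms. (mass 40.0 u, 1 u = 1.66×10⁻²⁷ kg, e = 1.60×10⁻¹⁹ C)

T ≈ 0.0836 ms

The cyclotron period is independent of speed: T = 2πm/(qB).
T = 2π(6.64×10^-26) / [(2×1.60×10^-19)(0.0156)] = 8.36×10^-5 s.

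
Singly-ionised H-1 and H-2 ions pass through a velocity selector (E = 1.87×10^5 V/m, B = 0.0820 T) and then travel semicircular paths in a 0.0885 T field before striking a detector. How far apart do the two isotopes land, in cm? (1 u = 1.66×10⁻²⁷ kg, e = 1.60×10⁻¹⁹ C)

Δd ≈ 53.5 cm

Both emerge at v = E/B₁ = 2.28×10^6 m/s.
r = mv/(qB₂), so r₁ = 0.267 m and r₂ = 0.535 m, giving Δr = 0.267 m.
After a semicircle each ion lands a diameter 2r from the entry slit, so the separation is 2Δr = 0.535 m.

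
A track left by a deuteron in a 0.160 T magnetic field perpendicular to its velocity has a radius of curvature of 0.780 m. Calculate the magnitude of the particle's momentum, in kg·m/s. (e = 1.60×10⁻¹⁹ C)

p ≈ 2.00×10^-20 kg·m/s

Since qvB = mv²/r, the momentum p = mv = qBr.
p = (1×1.60×10^-19)(0.160)(0.780) = 2.00×10^-20 kg·m/s.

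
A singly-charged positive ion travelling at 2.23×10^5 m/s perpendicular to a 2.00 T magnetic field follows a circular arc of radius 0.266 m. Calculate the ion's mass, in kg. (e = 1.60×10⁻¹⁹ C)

qvB = mv²/r ⇒ m = qBr/v.
m = (1×1.60×10^-19)(2.00)(0.266) / (2.23×10^5) = 3.82×10^-25 kg.

m ≈ 3.82×10^-25 kg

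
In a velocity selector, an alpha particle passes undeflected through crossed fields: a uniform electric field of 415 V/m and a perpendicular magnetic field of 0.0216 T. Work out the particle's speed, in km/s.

For zero net force, qE = qvB, so v = E/B.
v = (415) / (0.0216) = 1.92×10^4 m/s.

v ≈ 19.2 km/s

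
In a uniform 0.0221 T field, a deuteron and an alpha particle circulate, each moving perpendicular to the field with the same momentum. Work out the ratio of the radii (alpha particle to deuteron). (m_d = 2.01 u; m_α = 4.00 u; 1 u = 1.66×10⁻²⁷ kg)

r = p/(qB) ⇒ at equal p, r ∝ 1/q.
r_{alpha particle}/r_{deuteron} = 0.500.

ratio ≈ 0.500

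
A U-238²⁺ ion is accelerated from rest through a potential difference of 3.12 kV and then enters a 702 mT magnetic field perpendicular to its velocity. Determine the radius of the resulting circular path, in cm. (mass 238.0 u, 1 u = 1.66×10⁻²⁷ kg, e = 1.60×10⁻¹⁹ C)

r ≈ 12.5 cm

The kinetic energy gained is K = qV = (2×1.60×10^-19)(3120) = 9.98×10^-16 J.
v = √(2K/m) = 7.11×10^4 m/s.
r = mv/(qB) = (3.95×10^-25)(7.11×10^4) / [(2×1.60×10^-19)(0.702)] = 0.125 m.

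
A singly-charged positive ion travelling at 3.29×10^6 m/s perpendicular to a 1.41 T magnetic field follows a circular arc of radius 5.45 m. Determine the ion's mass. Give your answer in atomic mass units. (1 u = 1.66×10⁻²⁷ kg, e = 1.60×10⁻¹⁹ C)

qvB = mv²/r ⇒ m = qBr/v.
m = (1×1.60×10^-19)(1.41)(5.45) / (3.29×10^6) = 3.74×10^-25 kg = 225 u.

m ≈ 225 u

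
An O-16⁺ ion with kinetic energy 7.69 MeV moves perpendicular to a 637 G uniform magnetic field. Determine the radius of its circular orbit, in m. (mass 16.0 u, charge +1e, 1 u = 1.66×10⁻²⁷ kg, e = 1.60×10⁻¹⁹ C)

r ≈ 25.1 m

Convert the energy: K = 7.69 MeV = 1.23×10^-12 J.
v = √(2K/m) = √(2·1.23×10^-12/2.66×10^-26) = 9.63×10^6 m/s.
r = mv/(qB) = (2.66×10^-26)(9.63×10^6) / [(1×1.60×10^-19)(0.0637)] = 25.1 m.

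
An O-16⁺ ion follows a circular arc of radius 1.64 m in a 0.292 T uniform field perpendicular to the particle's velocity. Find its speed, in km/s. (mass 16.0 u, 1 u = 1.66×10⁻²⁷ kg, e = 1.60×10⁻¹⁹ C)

From qvB = mv²/r, v = qBr/m.
v = (1×1.60×10^-19)(0.292)(1.64) / (2.66×10^-26) = 2.88×10^6 m/s.

v ≈ 2880 km/s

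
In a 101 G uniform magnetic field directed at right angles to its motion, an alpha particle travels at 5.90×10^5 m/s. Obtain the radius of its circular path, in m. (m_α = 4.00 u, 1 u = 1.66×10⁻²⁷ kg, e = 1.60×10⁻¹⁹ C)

The magnetic force provides the centripetal force: qvB = mv²/r, so r = mv/(qB).
r = (6.64×10^-27 kg)(5.90×10^5 m/s) / [(2×1.60×10^-19 C)(0.0101 T)] = 1.21 m.

r ≈ 1.21 m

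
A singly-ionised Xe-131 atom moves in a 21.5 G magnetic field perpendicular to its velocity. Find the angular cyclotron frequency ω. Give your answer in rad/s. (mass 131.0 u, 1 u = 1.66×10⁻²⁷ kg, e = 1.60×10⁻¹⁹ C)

ω ≈ 1580 rad/s

ω = qB/m = (1×1.60×10^-19)(2.15×10^-3) / (2.17×10^-25) = 1580 rad/s.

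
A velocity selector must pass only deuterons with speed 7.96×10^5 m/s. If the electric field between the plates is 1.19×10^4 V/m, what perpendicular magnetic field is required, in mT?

qE = qvB ⇒ B = E/v = (1.19×10^4) / (7.96×10^5) = 0.0149 T.

B ≈ 14.9 mT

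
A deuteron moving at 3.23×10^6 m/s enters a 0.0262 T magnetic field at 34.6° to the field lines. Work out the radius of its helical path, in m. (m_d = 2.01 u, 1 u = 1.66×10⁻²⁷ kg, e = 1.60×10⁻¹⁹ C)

Only the perpendicular component v⊥ = v sin34.6° = 1.83×10^6 m/s is bent by the field.
r = m v⊥ /(qB) = (3.34×10^-27)(1.83×10^6) / [(1×1.60×10^-19)(0.0262)] = 1.46 m.

r ≈ 1.46 m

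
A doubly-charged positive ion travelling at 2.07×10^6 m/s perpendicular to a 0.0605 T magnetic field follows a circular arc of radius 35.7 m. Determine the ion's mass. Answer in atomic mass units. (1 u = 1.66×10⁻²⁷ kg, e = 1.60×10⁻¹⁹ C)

qvB = mv²/r ⇒ m = qBr/v.
m = (2×1.60×10^-19)(0.0605)(35.7) / (2.07×10^6) = 3.34×10^-25 kg = 201 u.

m ≈ 201 u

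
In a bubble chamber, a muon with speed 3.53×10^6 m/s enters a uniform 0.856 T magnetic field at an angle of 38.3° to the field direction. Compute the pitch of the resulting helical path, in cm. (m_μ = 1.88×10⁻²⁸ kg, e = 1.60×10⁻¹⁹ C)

pitch ≈ 2.39 cm

The velocity component along B is v∥ = v cos38.3° = 2.77×10^6 m/s.
The cyclotron period T = 2πm/(qB) = 8.62×10^-9 s is set by m, q, B alone.
Pitch = v∥·T = (2.77×10^6)(8.62×10^-9) = 0.0239 m.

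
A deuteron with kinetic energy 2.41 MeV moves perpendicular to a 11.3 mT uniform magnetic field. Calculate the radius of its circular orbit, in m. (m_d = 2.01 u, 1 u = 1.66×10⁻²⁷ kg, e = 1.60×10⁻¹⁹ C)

r ≈ 28.1 m

Convert the energy: K = 2.41 MeV = 3.86×10^-13 J.
v = √(2K/m) = √(2·3.86×10^-13/3.34×10^-27) = 1.52×10^7 m/s.
r = mv/(qB) = (3.34×10^-27)(1.52×10^7) / [(1×1.60×10^-19)(0.0113)] = 28.1 m.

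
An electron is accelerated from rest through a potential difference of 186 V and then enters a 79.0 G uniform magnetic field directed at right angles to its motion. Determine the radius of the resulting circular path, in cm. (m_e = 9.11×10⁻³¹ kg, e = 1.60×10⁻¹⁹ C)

r ≈ 0.583 cm

The kinetic energy gained is K = qV = (1×1.60×10^-19)(186) = 2.98×10^-17 J.
v = √(2K/m) = 8.08×10^6 m/s.
r = mv/(qB) = (9.11×10^-31)(8.08×10^6) / [(1×1.60×10^-19)(7.90×10^-3)] = 5.83×10^-3 m.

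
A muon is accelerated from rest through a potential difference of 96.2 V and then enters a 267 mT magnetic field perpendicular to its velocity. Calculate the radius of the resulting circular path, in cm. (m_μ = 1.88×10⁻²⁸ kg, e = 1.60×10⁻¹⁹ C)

The kinetic energy gained is K = qV = (1×1.60×10^-19)(96.2) = 1.54×10^-17 J.
v = √(2K/m) = 4.05×10^5 m/s.
r = mv/(qB) = (1.88×10^-28)(4.05×10^5) / [(1×1.60×10^-19)(0.267)] = 1.78×10^-3 m.

r ≈ 0.178 cm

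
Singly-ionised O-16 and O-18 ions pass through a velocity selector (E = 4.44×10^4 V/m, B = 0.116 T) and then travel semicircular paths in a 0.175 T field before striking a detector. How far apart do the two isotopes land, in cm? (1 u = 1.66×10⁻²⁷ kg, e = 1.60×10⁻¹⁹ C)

Both emerge at v = E/B₁ = 3.83×10^5 m/s.
r = mv/(qB₂), so r₁ = 0.3631 m and r₂ = 0.4085 m, giving Δr = 0.0454 m.
After a semicircle each ion lands a diameter 2r from the entry slit, so the separation is 2Δr = 0.0908 m.

Δd ≈ 9.08 cm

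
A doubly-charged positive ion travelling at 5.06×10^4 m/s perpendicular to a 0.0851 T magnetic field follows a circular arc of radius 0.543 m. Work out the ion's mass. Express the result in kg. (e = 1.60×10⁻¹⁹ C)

qvB = mv²/r ⇒ m = qBr/v.
m = (2×1.60×10^-19)(0.0851)(0.543) / (5.06×10^4) = 2.92×10^-25 kg.

m ≈ 2.92×10^-25 kg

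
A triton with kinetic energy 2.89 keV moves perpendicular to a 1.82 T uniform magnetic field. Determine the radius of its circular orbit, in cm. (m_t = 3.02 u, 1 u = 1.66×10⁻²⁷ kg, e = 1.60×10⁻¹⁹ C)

Convert the energy: K = 2.89 keV = 4.62×10^-16 J.
v = √(2K/m) = √(2·4.62×10^-16/5.01×10^-27) = 4.30×10^5 m/s.
r = mv/(qB) = (5.01×10^-27)(4.30×10^5) / [(1×1.60×10^-19)(1.82)] = 7.39×10^-3 m.

r ≈ 0.739 cm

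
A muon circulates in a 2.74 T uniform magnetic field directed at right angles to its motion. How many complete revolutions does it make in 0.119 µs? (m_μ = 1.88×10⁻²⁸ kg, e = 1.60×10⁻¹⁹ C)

N = 44

T = 2πm/(qB) = 2π(1.88×10^-28) / [(1×1.60×10^-19)(2.74)] = 2.6944×10^-9 s.
N = t/T = 1.19×10^-7 / 2.6944×10^-9 ≈ 44.17, so 44 complete revolutions.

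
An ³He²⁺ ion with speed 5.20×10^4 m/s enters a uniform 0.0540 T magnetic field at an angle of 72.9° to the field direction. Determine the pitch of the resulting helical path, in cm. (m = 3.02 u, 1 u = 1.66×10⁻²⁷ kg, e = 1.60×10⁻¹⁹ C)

The velocity component along B is v∥ = v cos72.9° = 1.53×10^4 m/s.
The cyclotron period T = 2πm/(qB) = 1.82×10^-6 s is set by m, q, B alone.
Pitch = v∥·T = (1.53×10^4)(1.82×10^-6) = 0.0279 m.

pitch ≈ 2.79 cm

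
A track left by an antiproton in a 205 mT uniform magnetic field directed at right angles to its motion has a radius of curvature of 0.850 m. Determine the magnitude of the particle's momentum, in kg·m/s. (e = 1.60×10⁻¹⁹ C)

p ≈ 2.79×10^-20 kg·m/s

Since qvB = mv²/r, the momentum p = mv = qBr.
p = (1×1.60×10^-19)(0.205)(0.850) = 2.79×10^-20 kg·m/s.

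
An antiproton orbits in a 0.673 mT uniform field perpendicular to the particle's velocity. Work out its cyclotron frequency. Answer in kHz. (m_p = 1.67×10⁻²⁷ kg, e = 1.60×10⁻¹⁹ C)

f ≈ 10.3 kHz

f = qB/(2πm) = (1×1.60×10^-19)(6.73×10^-4) / [2π(1.67×10^-27)] = 1.03×10^4 Hz.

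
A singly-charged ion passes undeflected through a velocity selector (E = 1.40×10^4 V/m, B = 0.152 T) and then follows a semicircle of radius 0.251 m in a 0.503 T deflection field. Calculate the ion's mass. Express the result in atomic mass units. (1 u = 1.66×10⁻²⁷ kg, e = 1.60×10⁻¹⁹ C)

v = E/B₁ = 9.21×10^4 m/s.
From r = mv/(qB₂), m = qB₂r/v = (1×1.60×10^-19)(0.503)(0.251) / (9.21×10^4) = 2.19×10^-25 kg.
In atomic mass units: m = 2.19×10^-25 / 1.66×10^-27 = 132 u.

m ≈ 132 u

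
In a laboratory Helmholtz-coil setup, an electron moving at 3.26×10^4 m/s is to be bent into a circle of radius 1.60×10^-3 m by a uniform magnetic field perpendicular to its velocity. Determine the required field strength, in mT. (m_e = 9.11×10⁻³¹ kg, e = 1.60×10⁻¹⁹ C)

qvB = mv²/r gives B = mv/(qr).
B = (9.11×10^-31)(3.26×10^4) / [(1×1.60×10^-19)(1.60×10^-3)] = 1.16×10^-4 T.

B ≈ 0.116 mT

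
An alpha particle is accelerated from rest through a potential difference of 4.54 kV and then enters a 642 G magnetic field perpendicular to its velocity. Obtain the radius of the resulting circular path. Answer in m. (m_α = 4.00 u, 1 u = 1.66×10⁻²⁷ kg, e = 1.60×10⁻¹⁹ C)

The kinetic energy gained is K = qV = (2×1.60×10^-19)(4540) = 1.45×10^-15 J.
v = √(2K/m) = 6.62×10^5 m/s.
r = mv/(qB) = (6.64×10^-27)(6.62×10^5) / [(2×1.60×10^-19)(0.0642)] = 0.214 m.

r ≈ 0.214 m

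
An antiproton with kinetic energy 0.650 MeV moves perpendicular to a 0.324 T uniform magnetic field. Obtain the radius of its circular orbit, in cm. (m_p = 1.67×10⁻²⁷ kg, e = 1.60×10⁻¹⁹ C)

Convert the energy: K = 0.650 MeV = 1.04×10^-13 J.
v = √(2K/m) = √(2·1.04×10^-13/1.67×10^-27) = 1.12×10^7 m/s.
r = mv/(qB) = (1.67×10^-27)(1.12×10^7) / [(1×1.60×10^-19)(0.324)] = 0.360 m.

r ≈ 36.0 cm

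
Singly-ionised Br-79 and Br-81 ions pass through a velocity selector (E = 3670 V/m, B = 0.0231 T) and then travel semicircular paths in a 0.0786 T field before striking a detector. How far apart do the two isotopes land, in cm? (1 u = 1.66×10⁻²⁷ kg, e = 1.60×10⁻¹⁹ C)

Δd ≈ 8.39 cm

Both emerge at v = E/B₁ = 1.59×10^5 m/s.
r = mv/(qB₂), so r₁ = 1.6567 m and r₂ = 1.6987 m, giving Δr = 0.0419 m.
After a semicircle each ion lands a diameter 2r from the entry slit, so the separation is 2Δr = 0.0839 m.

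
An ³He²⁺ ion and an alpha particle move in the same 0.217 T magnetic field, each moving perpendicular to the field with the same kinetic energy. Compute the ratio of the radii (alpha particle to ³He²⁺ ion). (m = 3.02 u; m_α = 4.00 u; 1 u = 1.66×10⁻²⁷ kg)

ratio ≈ 1.15

r = √(2mK)/(qB) ⇒ at equal K, r ∝ √m/q.
r_{alpha particle}/r_{³He²⁺ ion} = 1.15.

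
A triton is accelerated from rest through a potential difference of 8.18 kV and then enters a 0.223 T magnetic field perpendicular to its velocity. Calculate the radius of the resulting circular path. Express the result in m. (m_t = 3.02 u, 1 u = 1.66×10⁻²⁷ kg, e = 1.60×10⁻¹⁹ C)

The kinetic energy gained is K = qV = (1×1.60×10^-19)(8180) = 1.31×10^-15 J.
v = √(2K/m) = 7.23×10^5 m/s.
r = mv/(qB) = (5.01×10^-27)(7.23×10^5) / [(1×1.60×10^-19)(0.223)] = 0.102 m.

r ≈ 0.102 m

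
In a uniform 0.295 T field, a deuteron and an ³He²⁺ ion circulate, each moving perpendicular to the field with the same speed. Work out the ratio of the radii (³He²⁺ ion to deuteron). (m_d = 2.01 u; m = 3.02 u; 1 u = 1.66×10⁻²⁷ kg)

r = mv/(qB) ⇒ at equal v, r ∝ m/q.
r_{³He²⁺ ion}/r_{deuteron} = 0.751.

ratio ≈ 0.751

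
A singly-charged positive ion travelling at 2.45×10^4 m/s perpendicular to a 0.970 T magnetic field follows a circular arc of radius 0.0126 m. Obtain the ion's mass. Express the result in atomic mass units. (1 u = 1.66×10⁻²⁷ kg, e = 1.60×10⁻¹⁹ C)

qvB = mv²/r ⇒ m = qBr/v.
m = (1×1.60×10^-19)(0.970)(0.0126) / (2.45×10^4) = 7.98×10^-26 kg = 48.1 u.

m ≈ 48.1 u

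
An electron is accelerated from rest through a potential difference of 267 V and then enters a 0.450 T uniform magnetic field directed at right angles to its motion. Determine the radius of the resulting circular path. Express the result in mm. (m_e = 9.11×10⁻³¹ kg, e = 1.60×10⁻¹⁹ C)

r ≈ 0.123 mm

The kinetic energy gained is K = qV = (1×1.60×10^-19)(267) = 4.27×10^-17 J.
v = √(2K/m) = 9.68×10^6 m/s.
r = mv/(qB) = (9.11×10^-31)(9.68×10^6) / [(1×1.60×10^-19)(0.450)] = 1.23×10^-4 m.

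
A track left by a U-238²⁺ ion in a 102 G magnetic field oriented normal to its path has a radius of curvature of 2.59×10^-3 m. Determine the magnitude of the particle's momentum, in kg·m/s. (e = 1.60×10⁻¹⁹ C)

p ≈ 8.45×10^-24 kg·m/s

Since qvB = mv²/r, the momentum p = mv = qBr.
p = (2×1.60×10^-19)(0.0102)(2.59×10^-3) = 8.45×10^-24 kg·m/s.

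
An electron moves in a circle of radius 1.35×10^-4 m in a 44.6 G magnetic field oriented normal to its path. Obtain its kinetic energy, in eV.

v = qBr/m = (1×1.60×10^-19)(4.46×10^-3)(1.35×10^-4) / (9.11×10^-31) = 1.06×10^5 m/s.
K = ½mv² = 0.5·(9.11×10^-31)·(1.06×10^5)² = 5.09×10^-21 J = 0.0318 eV.

K ≈ 0.0318 eV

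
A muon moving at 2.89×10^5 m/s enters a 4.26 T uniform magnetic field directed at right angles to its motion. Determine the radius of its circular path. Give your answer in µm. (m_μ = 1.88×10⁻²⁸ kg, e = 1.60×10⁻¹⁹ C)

r ≈ 79.7 µm

The magnetic force provides the centripetal force: qvB = mv²/r, so r = mv/(qB).
r = (1.88×10^-28 kg)(2.89×10^5 m/s) / [(1×1.60×10^-19 C)(4.26 T)] = 7.97×10^-5 m.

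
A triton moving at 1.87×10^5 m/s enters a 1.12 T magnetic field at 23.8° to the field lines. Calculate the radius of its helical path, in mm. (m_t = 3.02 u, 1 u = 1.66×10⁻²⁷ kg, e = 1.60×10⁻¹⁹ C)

r ≈ 2.11 mm

Only the perpendicular component v⊥ = v sin23.8° = 7.55×10^4 m/s is bent by the field.
r = m v⊥ /(qB) = (5.01×10^-27)(7.55×10^4) / [(1×1.60×10^-19)(1.12)] = 2.11×10^-3 m.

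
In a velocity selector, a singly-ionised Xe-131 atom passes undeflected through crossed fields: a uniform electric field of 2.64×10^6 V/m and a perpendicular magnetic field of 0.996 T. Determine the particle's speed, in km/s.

For zero net force, qE = qvB, so v = E/B.
v = (2.64×10^6) / (0.996) = 2.65×10^6 m/s.

v ≈ 2650 km/s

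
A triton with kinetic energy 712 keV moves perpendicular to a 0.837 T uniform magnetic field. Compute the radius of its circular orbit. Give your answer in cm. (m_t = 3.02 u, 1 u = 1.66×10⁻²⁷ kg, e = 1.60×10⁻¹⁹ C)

Convert the energy: K = 712 keV = 1.14×10^-13 J.
v = √(2K/m) = √(2·1.14×10^-13/5.01×10^-27) = 6.74×10^6 m/s.
r = mv/(qB) = (5.01×10^-27)(6.74×10^6) / [(1×1.60×10^-19)(0.837)] = 0.252 m.

r ≈ 25.2 cm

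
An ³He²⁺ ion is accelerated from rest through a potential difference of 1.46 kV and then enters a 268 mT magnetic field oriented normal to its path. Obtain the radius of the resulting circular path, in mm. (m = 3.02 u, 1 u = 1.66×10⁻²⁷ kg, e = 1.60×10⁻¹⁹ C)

r ≈ 25.2 mm

The kinetic energy gained is K = qV = (2×1.60×10^-19)(1460) = 4.67×10^-16 J.
v = √(2K/m) = 4.32×10^5 m/s.
r = mv/(qB) = (5.01×10^-27)(4.32×10^5) / [(2×1.60×10^-19)(0.268)] = 0.0252 m.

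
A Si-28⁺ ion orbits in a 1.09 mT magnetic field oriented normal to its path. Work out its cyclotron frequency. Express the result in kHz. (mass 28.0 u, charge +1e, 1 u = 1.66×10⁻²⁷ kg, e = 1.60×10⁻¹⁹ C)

f = qB/(2πm) = (1×1.60×10^-19)(1.09×10^-3) / [2π(4.65×10^-26)] = 597 Hz.

f ≈ 0.597 kHz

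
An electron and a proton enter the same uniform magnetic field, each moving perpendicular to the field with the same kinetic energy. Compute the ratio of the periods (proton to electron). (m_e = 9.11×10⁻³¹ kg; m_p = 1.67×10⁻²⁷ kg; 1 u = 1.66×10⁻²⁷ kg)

T = 2πm/(qB) is independent of speed, so T₂/T₁ = (m₂/q₂)/(m₁/q₁).
T_{proton}/T_{electron} = (1.67×10^-27/1e) / (9.11×10^-31/1e) = 1830.

ratio ≈ 1830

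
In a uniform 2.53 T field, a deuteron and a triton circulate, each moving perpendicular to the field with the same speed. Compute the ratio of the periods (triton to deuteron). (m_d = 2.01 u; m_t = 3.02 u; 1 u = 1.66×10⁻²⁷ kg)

T = 2πm/(qB) is independent of speed, so T₂/T₁ = (m₂/q₂)/(m₁/q₁).
T_{triton}/T_{deuteron} = (5.01×10^-27/1e) / (3.34×10^-27/1e) = 1.50.

ratio ≈ 1.50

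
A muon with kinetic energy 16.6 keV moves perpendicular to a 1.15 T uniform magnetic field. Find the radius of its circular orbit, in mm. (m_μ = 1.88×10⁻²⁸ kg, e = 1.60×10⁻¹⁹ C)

r ≈ 5.43 mm

Convert the energy: K = 16.6 keV = 2.66×10^-15 J.
v = √(2K/m) = √(2·2.66×10^-15/1.88×10^-28) = 5.32×10^6 m/s.
r = mv/(qB) = (1.88×10^-28)(5.32×10^6) / [(1×1.60×10^-19)(1.15)] = 5.43×10^-3 m.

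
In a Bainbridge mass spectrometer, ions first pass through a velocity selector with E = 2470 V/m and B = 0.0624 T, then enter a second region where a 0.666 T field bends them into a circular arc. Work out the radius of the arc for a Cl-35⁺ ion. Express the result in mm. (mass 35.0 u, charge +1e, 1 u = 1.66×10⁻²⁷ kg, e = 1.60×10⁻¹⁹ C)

r ≈ 21.6 mm

The selector passes v = E/B = 2470/0.0624 = 3.96×10^4 m/s.
In the deflection region, r = mv/(qB₂) = (5.81×10^-26)(3.96×10^4) / [(1×1.60×10^-19)(0.666)] = 0.0216 m.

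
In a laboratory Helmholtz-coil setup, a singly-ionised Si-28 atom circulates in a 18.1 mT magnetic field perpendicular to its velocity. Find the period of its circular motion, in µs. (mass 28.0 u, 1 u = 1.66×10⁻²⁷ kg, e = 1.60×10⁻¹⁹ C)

T ≈ 101 µs

The cyclotron period is independent of speed: T = 2πm/(qB).
T = 2π(4.65×10^-26) / [(1×1.60×10^-19)(0.0181)] = 1.01×10^-4 s.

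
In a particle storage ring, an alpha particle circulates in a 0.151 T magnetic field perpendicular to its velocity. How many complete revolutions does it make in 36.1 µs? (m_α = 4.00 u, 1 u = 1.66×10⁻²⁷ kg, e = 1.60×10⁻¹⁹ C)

N = 41

T = 2πm/(qB) = 2π(6.64×10^-27) / [(2×1.60×10^-19)(0.151)] = 8.6342×10^-7 s.
N = t/T = 3.61×10^-5 / 8.6342×10^-7 ≈ 41.81, so 41 complete revolutions.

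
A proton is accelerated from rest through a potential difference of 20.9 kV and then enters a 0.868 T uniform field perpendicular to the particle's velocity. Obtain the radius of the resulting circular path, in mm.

The kinetic energy gained is K = qV = (1×1.60×10^-19)(2.09×10^4) = 3.34×10^-15 J.
v = √(2K/m) = 2.00×10^6 m/s.
r = mv/(qB) = (1.67×10^-27)(2.00×10^6) / [(1×1.60×10^-19)(0.868)] = 0.0241 m.

r ≈ 24.1 mm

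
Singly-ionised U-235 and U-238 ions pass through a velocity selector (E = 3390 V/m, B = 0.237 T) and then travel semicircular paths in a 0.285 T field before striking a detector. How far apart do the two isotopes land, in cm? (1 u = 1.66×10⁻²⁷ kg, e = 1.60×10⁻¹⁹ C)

Both emerge at v = E/B₁ = 1.43×10^4 m/s.
r = mv/(qB₂), so r₁ = 0.12237 m and r₂ = 0.12393 m, giving Δr = 1.56×10^-3 m.
After a semicircle each ion lands a diameter 2r from the entry slit, so the separation is 2Δr = 3.12×10^-3 m.

Δd ≈ 0.312 cm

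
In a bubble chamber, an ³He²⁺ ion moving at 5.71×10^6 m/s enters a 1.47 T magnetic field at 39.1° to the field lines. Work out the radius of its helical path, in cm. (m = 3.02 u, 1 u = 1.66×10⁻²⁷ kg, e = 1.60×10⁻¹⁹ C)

Only the perpendicular component v⊥ = v sin39.1° = 3.60×10^6 m/s is bent by the field.
r = m v⊥ /(qB) = (5.01×10^-27)(3.60×10^6) / [(2×1.60×10^-19)(1.47)] = 0.0384 m.

r ≈ 3.84 cm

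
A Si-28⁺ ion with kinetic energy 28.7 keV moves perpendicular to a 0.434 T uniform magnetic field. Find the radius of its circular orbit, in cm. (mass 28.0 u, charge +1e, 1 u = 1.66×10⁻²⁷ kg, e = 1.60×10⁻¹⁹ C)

Convert the energy: K = 28.7 keV = 4.59×10^-15 J.
v = √(2K/m) = √(2·4.59×10^-15/4.65×10^-26) = 4.45×10^5 m/s.
r = mv/(qB) = (4.65×10^-26)(4.45×10^5) / [(1×1.60×10^-19)(0.434)] = 0.298 m.

r ≈ 29.8 cm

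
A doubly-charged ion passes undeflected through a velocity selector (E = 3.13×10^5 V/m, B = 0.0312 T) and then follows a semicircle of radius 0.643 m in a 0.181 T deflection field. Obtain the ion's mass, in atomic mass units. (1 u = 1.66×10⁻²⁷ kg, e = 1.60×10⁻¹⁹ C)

m ≈ 2.24 u

v = E/B₁ = 1.00×10^7 m/s.
From r = mv/(qB₂), m = qB₂r/v = (2×1.60×10^-19)(0.181)(0.643) / (1.00×10^7) = 3.71×10^-27 kg.
In atomic mass units: m = 3.71×10^-27 / 1.66×10^-27 = 2.24 u.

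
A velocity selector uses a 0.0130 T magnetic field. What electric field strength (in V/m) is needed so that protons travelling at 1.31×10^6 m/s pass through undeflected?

E ≈ 1.70×10^4 V/m

qE = qvB ⇒ E = vB = (1.31×10^6)(0.0130) = 1.70×10^4 V/m.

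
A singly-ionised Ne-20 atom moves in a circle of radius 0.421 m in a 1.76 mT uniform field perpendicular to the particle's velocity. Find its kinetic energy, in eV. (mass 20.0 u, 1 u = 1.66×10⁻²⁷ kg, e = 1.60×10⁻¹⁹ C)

K ≈ 1.32 eV

v = qBr/m = (1×1.60×10^-19)(1.76×10^-3)(0.421) / (3.32×10^-26) = 3570 m/s.
K = ½mv² = 0.5·(3.32×10^-26)·(3570)² = 2.12×10^-19 J = 1.32 eV.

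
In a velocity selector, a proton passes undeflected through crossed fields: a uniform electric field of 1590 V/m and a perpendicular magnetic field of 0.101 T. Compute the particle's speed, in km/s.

For zero net force, qE = qvB, so v = E/B.
v = (1590) / (0.101) = 1.57×10^4 m/s.

v ≈ 15.7 km/s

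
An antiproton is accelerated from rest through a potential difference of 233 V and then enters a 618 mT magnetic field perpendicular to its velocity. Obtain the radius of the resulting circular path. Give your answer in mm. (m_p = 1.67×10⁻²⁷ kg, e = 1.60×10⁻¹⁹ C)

The kinetic energy gained is K = qV = (1×1.60×10^-19)(233) = 3.73×10^-17 J.
v = √(2K/m) = 2.11×10^5 m/s.
r = mv/(qB) = (1.67×10^-27)(2.11×10^5) / [(1×1.60×10^-19)(0.618)] = 3.57×10^-3 m.

r ≈ 3.57 mm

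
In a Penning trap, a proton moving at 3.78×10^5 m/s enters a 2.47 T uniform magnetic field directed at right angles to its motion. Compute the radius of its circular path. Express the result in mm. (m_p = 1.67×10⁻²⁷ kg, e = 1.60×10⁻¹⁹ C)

r ≈ 1.60 mm

The magnetic force provides the centripetal force: qvB = mv²/r, so r = mv/(qB).
r = (1.67×10^-27 kg)(3.78×10^5 m/s) / [(1×1.60×10^-19 C)(2.47 T)] = 1.60×10^-3 m.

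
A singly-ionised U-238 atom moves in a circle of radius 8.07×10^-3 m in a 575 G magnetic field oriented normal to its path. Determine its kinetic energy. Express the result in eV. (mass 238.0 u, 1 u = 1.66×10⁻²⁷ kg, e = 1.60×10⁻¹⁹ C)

v = qBr/m = (1×1.60×10^-19)(0.0575)(8.07×10^-3) / (3.95×10^-25) = 188 m/s.
K = ½mv² = 0.5·(3.95×10^-25)·(188)² = 6.98×10^-21 J = 0.0436 eV.

K ≈ 0.0436 eV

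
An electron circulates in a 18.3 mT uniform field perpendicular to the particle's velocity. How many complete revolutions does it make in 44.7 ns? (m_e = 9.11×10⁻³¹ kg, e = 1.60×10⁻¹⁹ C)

T = 2πm/(qB) = 2π(9.11×10^-31) / [(1×1.60×10^-19)(0.0183)] = 1.9549×10^-9 s.
N = t/T = 4.47×10^-8 / 1.9549×10^-9 ≈ 22.87, so 22 complete revolutions.

N = 22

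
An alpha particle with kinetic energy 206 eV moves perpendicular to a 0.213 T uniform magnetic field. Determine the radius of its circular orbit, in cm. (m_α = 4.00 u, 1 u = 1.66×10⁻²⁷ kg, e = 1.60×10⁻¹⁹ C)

Convert the energy: K = 206 eV = 3.30×10^-17 J.
v = √(2K/m) = √(2·3.30×10^-17/6.64×10^-27) = 9.96×10^4 m/s.
r = mv/(qB) = (6.64×10^-27)(9.96×10^4) / [(2×1.60×10^-19)(0.213)] = 9.71×10^-3 m.

r ≈ 0.971 cm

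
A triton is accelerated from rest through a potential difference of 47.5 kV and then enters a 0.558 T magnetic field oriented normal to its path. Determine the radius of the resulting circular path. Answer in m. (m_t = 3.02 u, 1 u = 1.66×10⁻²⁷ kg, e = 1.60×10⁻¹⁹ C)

The kinetic energy gained is K = qV = (1×1.60×10^-19)(4.75×10^4) = 7.60×10^-15 J.
v = √(2K/m) = 1.74×10^6 m/s.
r = mv/(qB) = (5.01×10^-27)(1.74×10^6) / [(1×1.60×10^-19)(0.558)] = 0.0978 m.

r ≈ 0.0978 m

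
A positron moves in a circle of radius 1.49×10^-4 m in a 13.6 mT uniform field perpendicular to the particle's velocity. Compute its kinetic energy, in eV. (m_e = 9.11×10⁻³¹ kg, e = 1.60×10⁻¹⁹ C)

K ≈ 0.361 eV

v = qBr/m = (1×1.60×10^-19)(0.0136)(1.49×10^-4) / (9.11×10^-31) = 3.56×10^5 m/s.
K = ½mv² = 0.5·(9.11×10^-31)·(3.56×10^5)² = 5.77×10^-20 J = 0.361 eV.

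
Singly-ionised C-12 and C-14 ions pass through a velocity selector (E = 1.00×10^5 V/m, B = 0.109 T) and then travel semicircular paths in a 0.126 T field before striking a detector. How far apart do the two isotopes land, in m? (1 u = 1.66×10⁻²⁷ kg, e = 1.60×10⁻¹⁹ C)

Δd ≈ 0.302 m

Both emerge at v = E/B₁ = 9.17×10^5 m/s.
r = mv/(qB₂), so r₁ = 0.9065 m and r₂ = 1.058 m, giving Δr = 0.151 m.
After a semicircle each ion lands a diameter 2r from the entry slit, so the separation is 2Δr = 0.302 m.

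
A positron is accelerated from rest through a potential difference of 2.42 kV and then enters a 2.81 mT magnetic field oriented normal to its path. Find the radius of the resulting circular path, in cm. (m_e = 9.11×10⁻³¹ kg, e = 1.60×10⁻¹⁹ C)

r ≈ 5.91 cm

The kinetic energy gained is K = qV = (1×1.60×10^-19)(2420) = 3.87×10^-16 J.
v = √(2K/m) = 2.92×10^7 m/s.
r = mv/(qB) = (9.11×10^-31)(2.92×10^7) / [(1×1.60×10^-19)(2.81×10^-3)] = 0.0591 m.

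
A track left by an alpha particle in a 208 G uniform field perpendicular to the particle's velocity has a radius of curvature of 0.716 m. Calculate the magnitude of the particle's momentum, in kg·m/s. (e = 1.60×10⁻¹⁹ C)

Since qvB = mv²/r, the momentum p = mv = qBr.
p = (2×1.60×10^-19)(0.0208)(0.716) = 4.77×10^-21 kg·m/s.

p ≈ 4.77×10^-21 kg·m/s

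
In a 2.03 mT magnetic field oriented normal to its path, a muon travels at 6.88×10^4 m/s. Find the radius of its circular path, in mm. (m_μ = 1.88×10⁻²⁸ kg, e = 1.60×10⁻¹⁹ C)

The magnetic force provides the centripetal force: qvB = mv²/r, so r = mv/(qB).
r = (1.88×10^-28 kg)(6.88×10^4 m/s) / [(1×1.60×10^-19 C)(2.03×10^-3 T)] = 0.0398 m.

r ≈ 39.8 mm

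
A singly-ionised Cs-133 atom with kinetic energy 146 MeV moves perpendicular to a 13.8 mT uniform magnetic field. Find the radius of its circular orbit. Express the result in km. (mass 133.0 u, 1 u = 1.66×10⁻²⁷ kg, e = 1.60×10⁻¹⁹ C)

r ≈ 1.45 km

Convert the energy: K = 146 MeV = 2.34×10^-11 J.
v = √(2K/m) = √(2·2.34×10^-11/2.21×10^-25) = 1.45×10^7 m/s.
r = mv/(qB) = (2.21×10^-25)(1.45×10^7) / [(1×1.60×10^-19)(0.0138)] = 1450 m.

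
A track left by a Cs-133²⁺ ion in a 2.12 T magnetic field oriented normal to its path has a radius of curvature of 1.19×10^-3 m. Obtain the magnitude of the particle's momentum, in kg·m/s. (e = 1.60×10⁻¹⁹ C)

Since qvB = mv²/r, the momentum p = mv = qBr.
p = (2×1.60×10^-19)(2.12)(1.19×10^-3) = 8.07×10^-22 kg·m/s.

p ≈ 8.07×10^-22 kg·m/s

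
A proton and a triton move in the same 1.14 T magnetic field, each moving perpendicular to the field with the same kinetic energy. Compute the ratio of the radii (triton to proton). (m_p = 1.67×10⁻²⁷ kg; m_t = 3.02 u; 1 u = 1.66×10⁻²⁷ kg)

ratio ≈ 1.73

r = √(2mK)/(qB) ⇒ at equal K, r ∝ √m/q.
r_{triton}/r_{proton} = 1.73.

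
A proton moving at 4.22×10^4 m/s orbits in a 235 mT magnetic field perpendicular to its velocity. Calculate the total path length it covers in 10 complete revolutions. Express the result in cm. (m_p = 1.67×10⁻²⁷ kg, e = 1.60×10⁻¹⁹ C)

r = mv/(qB) = 1.87×10^-3 m, so one revolution covers 2πr = 0.0118 m.
In 10 revolutions: L = 10·2πr = 0.118 m.

L ≈ 11.8 cm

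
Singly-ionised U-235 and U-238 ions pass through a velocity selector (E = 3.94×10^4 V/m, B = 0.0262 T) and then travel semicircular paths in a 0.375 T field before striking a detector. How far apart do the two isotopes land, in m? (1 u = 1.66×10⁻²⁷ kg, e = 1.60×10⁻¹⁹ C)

Both emerge at v = E/B₁ = 1.50×10^6 m/s.
r = mv/(qB₂), so r₁ = 9.777 m and r₂ = 9.902 m, giving Δr = 0.125 m.
After a semicircle each ion lands a diameter 2r from the entry slit, so the separation is 2Δr = 0.250 m.

Δd ≈ 0.250 m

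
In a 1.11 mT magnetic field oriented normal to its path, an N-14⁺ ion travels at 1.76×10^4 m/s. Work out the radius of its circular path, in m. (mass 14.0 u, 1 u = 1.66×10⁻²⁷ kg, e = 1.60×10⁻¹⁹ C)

The magnetic force provides the centripetal force: qvB = mv²/r, so r = mv/(qB).
r = (2.32×10^-26 kg)(1.76×10^4 m/s) / [(1×1.60×10^-19 C)(1.11×10^-3 T)] = 2.30 m.

r ≈ 2.30 m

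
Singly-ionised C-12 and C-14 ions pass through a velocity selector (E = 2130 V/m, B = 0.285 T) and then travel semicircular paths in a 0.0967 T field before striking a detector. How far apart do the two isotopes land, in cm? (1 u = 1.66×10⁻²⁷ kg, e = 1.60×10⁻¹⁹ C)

Both emerge at v = E/B₁ = 7470 m/s.
r = mv/(qB₂), so r₁ = 9.622×10^-3 m and r₂ = 0.01123 m, giving Δr = 1.60×10^-3 m.
After a semicircle each ion lands a diameter 2r from the entry slit, so the separation is 2Δr = 3.21×10^-3 m.

Δd ≈ 0.321 cm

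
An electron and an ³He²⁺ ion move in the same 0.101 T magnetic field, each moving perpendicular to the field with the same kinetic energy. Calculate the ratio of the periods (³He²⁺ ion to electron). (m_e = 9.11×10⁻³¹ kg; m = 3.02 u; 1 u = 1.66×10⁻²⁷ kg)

ratio ≈ 2750

T = 2πm/(qB) is independent of speed, so T₂/T₁ = (m₂/q₂)/(m₁/q₁).
T_{³He²⁺ ion}/T_{electron} = (5.01×10^-27/2e) / (9.11×10^-31/1e) = 2750.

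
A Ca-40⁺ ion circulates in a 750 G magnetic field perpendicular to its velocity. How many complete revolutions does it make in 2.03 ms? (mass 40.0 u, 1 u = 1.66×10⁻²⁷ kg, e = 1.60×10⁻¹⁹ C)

T = 2πm/(qB) = 2π(6.64×10^-26) / [(1×1.60×10^-19)(0.0750)] = 3.4767×10^-5 s.
N = t/T = 2.03×10^-3 / 3.4767×10^-5 ≈ 58.39, so 58 complete revolutions.

N = 58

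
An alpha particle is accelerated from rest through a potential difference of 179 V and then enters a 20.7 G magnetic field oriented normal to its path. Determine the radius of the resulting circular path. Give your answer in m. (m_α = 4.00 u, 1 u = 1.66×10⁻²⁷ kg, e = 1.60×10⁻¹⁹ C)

r ≈ 1.32 m

The kinetic energy gained is K = qV = (2×1.60×10^-19)(179) = 5.73×10^-17 J.
v = √(2K/m) = 1.31×10^5 m/s.
r = mv/(qB) = (6.64×10^-27)(1.31×10^5) / [(2×1.60×10^-19)(2.07×10^-3)] = 1.32 m.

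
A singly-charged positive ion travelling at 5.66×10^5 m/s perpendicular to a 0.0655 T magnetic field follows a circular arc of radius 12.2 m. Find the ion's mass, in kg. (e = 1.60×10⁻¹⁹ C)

m ≈ 2.26×10^-25 kg

qvB = mv²/r ⇒ m = qBr/v.
m = (1×1.60×10^-19)(0.0655)(12.2) / (5.66×10^5) = 2.26×10^-25 kg.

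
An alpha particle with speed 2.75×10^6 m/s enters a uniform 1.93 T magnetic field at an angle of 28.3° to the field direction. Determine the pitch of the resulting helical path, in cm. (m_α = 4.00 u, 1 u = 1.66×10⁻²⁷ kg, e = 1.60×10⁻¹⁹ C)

pitch ≈ 16.4 cm

The velocity component along B is v∥ = v cos28.3° = 2.42×10^6 m/s.
The cyclotron period T = 2πm/(qB) = 6.76×10^-8 s is set by m, q, B alone.
Pitch = v∥·T = (2.42×10^6)(6.76×10^-8) = 0.164 m.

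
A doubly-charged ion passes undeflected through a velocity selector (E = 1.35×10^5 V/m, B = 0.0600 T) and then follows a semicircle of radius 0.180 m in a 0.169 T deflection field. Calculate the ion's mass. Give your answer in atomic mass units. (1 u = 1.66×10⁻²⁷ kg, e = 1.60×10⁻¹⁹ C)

m ≈ 2.61 u

v = E/B₁ = 2.25×10^6 m/s.
From r = mv/(qB₂), m = qB₂r/v = (2×1.60×10^-19)(0.169)(0.180) / (2.25×10^6) = 4.33×10^-27 kg.
In atomic mass units: m = 4.33×10^-27 / 1.66×10^-27 = 2.61 u.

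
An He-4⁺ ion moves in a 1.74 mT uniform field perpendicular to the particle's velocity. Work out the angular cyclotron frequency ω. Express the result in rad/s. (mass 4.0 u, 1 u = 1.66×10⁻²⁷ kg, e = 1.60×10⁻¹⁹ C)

ω ≈ 4.19×10^4 rad/s

ω = qB/m = (1×1.60×10^-19)(1.74×10^-3) / (6.64×10^-27) = 4.19×10^4 rad/s.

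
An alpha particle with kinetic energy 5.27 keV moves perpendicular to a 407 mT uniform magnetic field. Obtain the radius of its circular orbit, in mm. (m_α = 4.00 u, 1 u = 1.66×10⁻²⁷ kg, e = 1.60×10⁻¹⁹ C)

r ≈ 25.7 mm

Convert the energy: K = 5.27 keV = 8.43×10^-16 J.
v = √(2K/m) = √(2·8.43×10^-16/6.64×10^-27) = 5.04×10^5 m/s.
r = mv/(qB) = (6.64×10^-27)(5.04×10^5) / [(2×1.60×10^-19)(0.407)] = 0.0257 m.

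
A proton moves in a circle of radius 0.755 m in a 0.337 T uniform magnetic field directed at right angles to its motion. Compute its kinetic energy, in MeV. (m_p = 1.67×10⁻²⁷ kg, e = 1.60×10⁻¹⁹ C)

v = qBr/m = (1×1.60×10^-19)(0.337)(0.755) / (1.67×10^-27) = 2.44×10^7 m/s.
K = ½mv² = 0.5·(1.67×10^-27)·(2.44×10^7)² = 4.96×10^-13 J = 3.10 MeV.

K ≈ 3.10 MeV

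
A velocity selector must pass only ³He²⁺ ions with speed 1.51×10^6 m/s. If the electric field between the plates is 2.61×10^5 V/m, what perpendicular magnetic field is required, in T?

qE = qvB ⇒ B = E/v = (2.61×10^5) / (1.51×10^6) = 0.173 T.

B ≈ 0.173 T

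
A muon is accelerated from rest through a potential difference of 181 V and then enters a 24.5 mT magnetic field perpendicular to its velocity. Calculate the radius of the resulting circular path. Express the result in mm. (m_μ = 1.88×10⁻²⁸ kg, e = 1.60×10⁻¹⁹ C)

r ≈ 26.6 mm

The kinetic energy gained is K = qV = (1×1.60×10^-19)(181) = 2.90×10^-17 J.
v = √(2K/m) = 5.55×10^5 m/s.
r = mv/(qB) = (1.88×10^-28)(5.55×10^5) / [(1×1.60×10^-19)(0.0245)] = 0.0266 m.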